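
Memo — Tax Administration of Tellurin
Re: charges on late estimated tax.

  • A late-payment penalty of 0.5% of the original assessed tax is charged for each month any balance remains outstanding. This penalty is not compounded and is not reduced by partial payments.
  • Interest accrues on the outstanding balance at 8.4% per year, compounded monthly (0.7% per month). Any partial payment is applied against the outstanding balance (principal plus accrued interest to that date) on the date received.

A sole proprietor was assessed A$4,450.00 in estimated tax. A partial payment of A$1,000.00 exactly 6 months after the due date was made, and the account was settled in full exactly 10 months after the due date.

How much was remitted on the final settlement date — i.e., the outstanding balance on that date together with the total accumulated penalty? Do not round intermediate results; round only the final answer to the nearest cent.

A$3,965.70

Balance at month 6: A$4,450.0000 × (1 + 0.007)^6 = A$4,640.2014…
After A$1,000.00 payment: A$4,640.2014… − A$1,000.00 = A$3,640.2014…
Balance at month 10: A$3,640.2014… × (1 + 0.007)^4 = A$3,743.2023…
Penalty: 10 × 0.5% × A$4,450.00 = A$222.50
Final settlement = outstanding balance + penalty = A$3,743.2023… + A$222.50 = A$3,965.70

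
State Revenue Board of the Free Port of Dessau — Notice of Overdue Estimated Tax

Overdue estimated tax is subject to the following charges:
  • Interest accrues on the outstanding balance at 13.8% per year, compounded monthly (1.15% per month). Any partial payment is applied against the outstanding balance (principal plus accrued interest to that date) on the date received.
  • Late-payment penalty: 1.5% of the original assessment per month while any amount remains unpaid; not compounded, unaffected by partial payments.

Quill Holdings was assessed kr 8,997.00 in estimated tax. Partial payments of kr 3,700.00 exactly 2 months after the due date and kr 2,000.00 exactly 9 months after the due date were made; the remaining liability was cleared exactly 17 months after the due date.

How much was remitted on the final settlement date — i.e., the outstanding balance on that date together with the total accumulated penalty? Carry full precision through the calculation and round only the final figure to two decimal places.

Balance at month 2: kr 8,997.0000 × (1 + 0.0115)^2 = kr 9,205.1209…
After kr 3,700.00 payment: kr 9,205.1209… − kr 3,700.00 = kr 5,505.1209…
Balance at month 9: kr 5,505.1209… × (1 + 0.0115)^7 = kr 5,963.8686…
After kr 2,000.00 payment: kr 5,963.8686… − kr 2,000.00 = kr 3,963.8686…
Balance at month 17: kr 3,963.8686… × (1 + 0.0115)^8 = kr 4,343.5652…
Penalty: 17 × 1.5% × kr 8,997.00 = kr 2,294.24…
Final settlement = outstanding balance + penalty = kr 4,343.5652… + kr 2,294.24… = kr 6,637.80

kr 6,637.80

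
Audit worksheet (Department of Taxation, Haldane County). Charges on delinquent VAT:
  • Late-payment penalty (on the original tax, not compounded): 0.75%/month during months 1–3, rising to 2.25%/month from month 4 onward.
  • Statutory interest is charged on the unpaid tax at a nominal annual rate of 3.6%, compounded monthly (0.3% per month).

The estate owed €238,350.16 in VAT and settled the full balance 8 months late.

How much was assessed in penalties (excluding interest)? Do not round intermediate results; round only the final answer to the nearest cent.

Penalty, months 1–3: 3 × 0.75% × €238,350.16 = €5,362.88…
Penalty, months 4–8: 5 × 2.25% × €238,350.16 = €26,814.39…
Total penalty = €5,362.88… + €26,814.39… = €32,177.27

€32,177.27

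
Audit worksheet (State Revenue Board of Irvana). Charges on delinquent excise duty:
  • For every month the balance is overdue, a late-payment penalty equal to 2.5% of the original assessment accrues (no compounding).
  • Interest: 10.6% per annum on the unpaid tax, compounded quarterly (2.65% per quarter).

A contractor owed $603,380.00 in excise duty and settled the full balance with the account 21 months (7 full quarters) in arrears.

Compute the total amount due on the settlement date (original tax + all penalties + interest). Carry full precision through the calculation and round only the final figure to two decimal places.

Late-payment penalty: 21 × 2.5% × $603,380.00 = $316,774.50
Interest: $603,380.00 × ((1 + 0.0265)^7 − 1) = $603,380.00 × 0.2009161… = $121,228.7710…
Total = $603,380.00 + $316,774.5000 + $121,228.7710… = $1,041,383.27

$1,041,383.27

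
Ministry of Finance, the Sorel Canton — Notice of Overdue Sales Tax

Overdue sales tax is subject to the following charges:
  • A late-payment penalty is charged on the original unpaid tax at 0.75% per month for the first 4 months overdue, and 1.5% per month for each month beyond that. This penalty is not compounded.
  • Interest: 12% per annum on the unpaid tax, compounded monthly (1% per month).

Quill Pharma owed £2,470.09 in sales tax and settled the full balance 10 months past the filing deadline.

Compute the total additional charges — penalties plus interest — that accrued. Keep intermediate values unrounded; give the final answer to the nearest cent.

£554.84

Penalty, months 1–4: 4 × 0.75% × £2,470.09 = £74.10…
Penalty, months 5–10: 6 × 1.5% × £2,470.09 = £222.31…
Interest: £2,470.09 × ((1 + 0.01)^10 − 1) = £2,470.09 × 0.1046221… = £258.4261…
Penalties + interest = £296.4108 + £258.4261… = £554.84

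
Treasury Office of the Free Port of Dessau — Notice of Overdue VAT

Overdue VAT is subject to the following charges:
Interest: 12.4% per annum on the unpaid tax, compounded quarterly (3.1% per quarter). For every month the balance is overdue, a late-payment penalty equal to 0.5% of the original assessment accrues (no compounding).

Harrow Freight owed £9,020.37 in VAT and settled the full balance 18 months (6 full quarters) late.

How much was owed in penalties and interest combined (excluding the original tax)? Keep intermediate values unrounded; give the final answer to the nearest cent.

£2,625.15

Late-payment penalty: 18 × 0.5% × £9,020.37 = £811.83…
Interest: £9,020.37 × ((1 + 0.031)^6 − 1) = £9,020.37 × 0.2010248… = £1,813.3185…
Penalties + interest = £811.8333 + £1,813.3185… = £2,625.15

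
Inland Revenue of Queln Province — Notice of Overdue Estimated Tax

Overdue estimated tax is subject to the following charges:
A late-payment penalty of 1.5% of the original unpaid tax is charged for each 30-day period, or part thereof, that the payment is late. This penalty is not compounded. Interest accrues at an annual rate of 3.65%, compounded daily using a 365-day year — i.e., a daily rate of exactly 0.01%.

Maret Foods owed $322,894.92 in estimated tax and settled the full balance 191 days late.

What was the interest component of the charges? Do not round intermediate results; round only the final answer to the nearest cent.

Interest: $322,894.92 × ((1 + 0.0001)^191 − 1) = $322,894.92 × 0.01928260… = $6,226.2531…

$6,226.25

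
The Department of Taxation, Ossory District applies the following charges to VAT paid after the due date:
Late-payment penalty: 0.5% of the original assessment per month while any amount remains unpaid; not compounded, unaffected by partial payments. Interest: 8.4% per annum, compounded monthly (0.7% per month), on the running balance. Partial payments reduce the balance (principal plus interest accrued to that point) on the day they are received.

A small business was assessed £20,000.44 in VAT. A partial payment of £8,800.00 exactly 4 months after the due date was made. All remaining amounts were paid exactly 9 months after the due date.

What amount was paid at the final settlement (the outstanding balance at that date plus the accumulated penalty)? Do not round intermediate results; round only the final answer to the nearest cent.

£13,084.01

Balance at month 4: £20,000.4400 × (1 + 0.007)^4 = £20,566.3599…
After £8,800.00 payment: £20,566.3599… − £8,800.00 = £11,766.3599…
Balance at month 9: £11,766.3599… × (1 + 0.007)^5 = £12,183.9886…
Penalty: 9 × 0.5% × £20,000.44 = £900.02…
Final settlement = outstanding balance + penalty = £12,183.9886… + £900.02… = £13,084.01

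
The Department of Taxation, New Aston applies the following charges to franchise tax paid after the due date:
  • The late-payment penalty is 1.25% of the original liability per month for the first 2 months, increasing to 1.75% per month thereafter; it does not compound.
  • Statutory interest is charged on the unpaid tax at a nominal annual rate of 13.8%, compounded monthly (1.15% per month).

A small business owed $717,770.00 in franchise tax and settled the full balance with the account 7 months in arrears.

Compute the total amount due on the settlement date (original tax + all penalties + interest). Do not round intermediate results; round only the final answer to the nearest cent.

$858,331.69

Penalty, months 1–2: 2 × 1.25% × $717,770.00 = $17,944.25
Penalty, months 3–7: 5 × 1.75% × $717,770.00 = $62,804.88…
Interest: $717,770.00 × ((1 + 0.0115)^7 − 1) = $717,770.00 × 0.0833311… = $59,812.5615…
Total = $717,770.00 + $80,749.1250 + $59,812.5615… = $858,331.69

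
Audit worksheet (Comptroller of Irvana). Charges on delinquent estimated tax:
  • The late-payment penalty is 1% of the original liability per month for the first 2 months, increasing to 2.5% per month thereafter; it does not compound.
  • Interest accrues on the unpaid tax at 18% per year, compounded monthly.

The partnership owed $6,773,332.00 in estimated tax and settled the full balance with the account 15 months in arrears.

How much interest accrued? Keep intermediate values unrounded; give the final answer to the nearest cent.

$1,694,904.86

Interest (18%/yr ÷ 12 = 1.5%/month): $6,773,332.00 × ((1 + 0.015)^15 − 1) = $1,694,904.8645…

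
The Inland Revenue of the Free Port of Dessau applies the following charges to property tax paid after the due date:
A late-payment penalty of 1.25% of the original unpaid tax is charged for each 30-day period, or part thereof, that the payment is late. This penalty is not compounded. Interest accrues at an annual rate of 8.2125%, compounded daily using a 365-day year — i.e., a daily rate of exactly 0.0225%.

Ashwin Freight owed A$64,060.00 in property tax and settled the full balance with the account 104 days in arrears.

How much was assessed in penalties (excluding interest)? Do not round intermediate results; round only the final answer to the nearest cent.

Penalty periods: ⌈104/30⌉ = 4; penalty = 4 × 1.25% × A$64,060.00 = A$3,203.00

A$3,203.00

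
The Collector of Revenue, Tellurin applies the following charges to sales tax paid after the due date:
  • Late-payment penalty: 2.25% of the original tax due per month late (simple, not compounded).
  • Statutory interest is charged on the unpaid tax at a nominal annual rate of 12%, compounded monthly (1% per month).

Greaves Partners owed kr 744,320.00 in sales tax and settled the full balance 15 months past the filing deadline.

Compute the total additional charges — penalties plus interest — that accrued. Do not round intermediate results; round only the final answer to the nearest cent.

kr 371,020.41

Late-payment penalty: 15 × 2.25% × kr 744,320.00 = kr 251,208.00
Interest: kr 744,320.00 × ((1 + 0.01)^15 − 1) = kr 744,320.00 × 0.1609690… = kr 119,812.4129…
Penalties + interest = kr 251,208.0000 + kr 119,812.4129… = kr 371,020.41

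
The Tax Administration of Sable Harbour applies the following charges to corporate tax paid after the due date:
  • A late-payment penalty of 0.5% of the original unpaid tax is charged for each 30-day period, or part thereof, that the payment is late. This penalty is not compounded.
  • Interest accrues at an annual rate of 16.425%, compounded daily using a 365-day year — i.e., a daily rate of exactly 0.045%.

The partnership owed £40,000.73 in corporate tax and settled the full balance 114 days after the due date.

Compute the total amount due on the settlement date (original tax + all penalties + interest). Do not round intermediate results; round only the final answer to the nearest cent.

Penalty periods: ⌈114/30⌉ = 4; penalty = 4 × 0.5% × £40,000.73 = £800.01…
Interest: £40,000.73 × ((1 + 0.00045)^114 − 1) = £40,000.73 × 0.05262649… = £2,105.0981…
Total = £40,000.73 + £800.0146 + £2,105.0981… = £42,905.84

£42,905.84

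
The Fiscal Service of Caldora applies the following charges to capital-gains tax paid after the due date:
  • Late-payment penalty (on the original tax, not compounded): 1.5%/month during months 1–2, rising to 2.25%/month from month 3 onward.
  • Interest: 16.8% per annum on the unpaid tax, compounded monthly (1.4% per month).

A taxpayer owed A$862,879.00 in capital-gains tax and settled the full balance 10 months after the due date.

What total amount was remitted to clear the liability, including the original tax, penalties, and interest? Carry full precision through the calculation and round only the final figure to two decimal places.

Penalty, months 1–2: 2 × 1.5% × A$862,879.00 = A$25,886.37
Penalty, months 3–10: 8 × 2.25% × A$862,879.00 = A$155,318.22
Interest: A$862,879.00 × ((1 + 0.014)^10 − 1) = A$862,879.00 × 0.1491575… = A$128,704.8611…
Total = A$862,879.00 + A$181,204.5900 + A$128,704.8611… = A$1,172,788.45

A$1,172,788.45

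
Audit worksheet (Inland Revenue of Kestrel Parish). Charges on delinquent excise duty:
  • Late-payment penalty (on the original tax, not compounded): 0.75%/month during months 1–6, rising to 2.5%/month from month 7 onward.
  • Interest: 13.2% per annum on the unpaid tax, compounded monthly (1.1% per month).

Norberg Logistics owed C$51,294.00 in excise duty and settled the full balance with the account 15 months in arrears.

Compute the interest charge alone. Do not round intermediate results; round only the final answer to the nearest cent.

C$9,147.31

Interest: C$51,294.00 × ((1 + 0.011)^15 − 1) = C$51,294.00 × 0.1783311… = C$9,147.3146…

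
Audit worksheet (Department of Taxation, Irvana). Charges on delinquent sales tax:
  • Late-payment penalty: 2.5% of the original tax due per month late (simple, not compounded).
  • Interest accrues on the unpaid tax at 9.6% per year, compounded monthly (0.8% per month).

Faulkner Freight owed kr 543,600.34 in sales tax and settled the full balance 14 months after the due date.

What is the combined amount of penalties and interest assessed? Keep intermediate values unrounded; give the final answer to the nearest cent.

kr 254,412.86

Late-payment penalty: 14 × 2.5% × kr 543,600.34 = kr 190,260.12…
Interest: kr 543,600.34 × ((1 + 0.008)^14 − 1) = kr 543,600.34 × 0.1180145… = kr 64,152.7411…
Penalties + interest = kr 190,260.1190 + kr 64,152.7411… = kr 254,412.86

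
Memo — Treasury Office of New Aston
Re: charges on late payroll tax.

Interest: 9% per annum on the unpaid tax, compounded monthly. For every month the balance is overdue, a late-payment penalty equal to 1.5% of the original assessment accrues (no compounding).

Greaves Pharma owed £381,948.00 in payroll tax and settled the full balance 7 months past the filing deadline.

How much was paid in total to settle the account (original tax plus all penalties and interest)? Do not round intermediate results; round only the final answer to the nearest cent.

Late-payment penalty = 1.5% × £381,948.00 × 7 mo = £40,104.54
Interest (9%/yr ÷ 12 = 0.75%/month): £381,948.00 × ((1 + 0.0075)^7 − 1) = £20,509.1283…
Total = £381,948.00 + £40,104.5400 + £20,509.1283… = £442,561.67

£442,561.67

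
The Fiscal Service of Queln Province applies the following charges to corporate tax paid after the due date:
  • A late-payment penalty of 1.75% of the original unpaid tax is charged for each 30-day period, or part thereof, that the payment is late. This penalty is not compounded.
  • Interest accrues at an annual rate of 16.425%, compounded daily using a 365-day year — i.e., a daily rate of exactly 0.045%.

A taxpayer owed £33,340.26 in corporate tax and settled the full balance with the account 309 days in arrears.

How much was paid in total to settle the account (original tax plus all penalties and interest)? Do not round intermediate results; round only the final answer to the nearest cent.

£44,730.81

Penalty periods: ⌈309/30⌉ = 11; penalty = 11 × 1.75% × £33,340.26 = £6,418.00…
Interest: £33,340.26 × ((1 + 0.00045)^309 − 1) = £33,340.26 × 0.14914562… = £4,972.5536…
Total = £33,340.26 + £6,418.0001… + £4,972.5536… = £44,730.81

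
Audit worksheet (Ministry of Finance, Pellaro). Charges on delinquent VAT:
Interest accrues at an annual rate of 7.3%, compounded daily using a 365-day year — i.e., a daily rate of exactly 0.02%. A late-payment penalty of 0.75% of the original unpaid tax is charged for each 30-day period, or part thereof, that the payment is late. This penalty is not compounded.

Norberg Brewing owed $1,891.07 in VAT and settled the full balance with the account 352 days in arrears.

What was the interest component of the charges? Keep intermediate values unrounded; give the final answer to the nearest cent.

$137.92

Interest: $1,891.07 × ((1 + 0.0002)^352 − 1) = $1,891.07 × 0.07292972… = $137.9152…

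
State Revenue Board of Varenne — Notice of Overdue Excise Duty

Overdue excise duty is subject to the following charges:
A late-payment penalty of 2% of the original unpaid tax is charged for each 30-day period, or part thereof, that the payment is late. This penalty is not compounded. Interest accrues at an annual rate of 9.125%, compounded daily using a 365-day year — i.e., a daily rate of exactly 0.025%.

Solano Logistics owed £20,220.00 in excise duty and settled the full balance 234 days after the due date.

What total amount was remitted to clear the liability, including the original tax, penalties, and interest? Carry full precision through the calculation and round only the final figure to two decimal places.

Penalty periods: ⌈234/30⌉ = 8; penalty = 8 × 2% × £20,220.00 = £3,235.20
Interest: £20,220.00 × ((1 + 0.00025)^234 − 1) = £20,220.00 × 0.06023723… = £1,217.9969…
Total = £20,220.00 + £3,235.2000 + £1,217.9969… = £24,673.20

£24,673.20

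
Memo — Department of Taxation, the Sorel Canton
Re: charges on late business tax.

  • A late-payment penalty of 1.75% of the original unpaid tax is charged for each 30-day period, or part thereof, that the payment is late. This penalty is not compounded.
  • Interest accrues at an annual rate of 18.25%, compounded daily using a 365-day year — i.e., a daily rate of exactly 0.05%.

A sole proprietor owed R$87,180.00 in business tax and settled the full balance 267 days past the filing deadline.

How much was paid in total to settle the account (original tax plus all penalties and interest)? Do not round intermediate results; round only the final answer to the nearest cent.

R$113,358.68

Penalty periods: ⌈267/30⌉ = 9; penalty = 9 × 1.75% × R$87,180.00 = R$13,730.85
Interest: R$87,180.00 × ((1 + 0.0005)^267 − 1) = R$87,180.00 × 0.14278314… = R$12,447.8340…
Total = R$87,180.00 + R$13,730.8500 + R$12,447.8340… = R$113,358.68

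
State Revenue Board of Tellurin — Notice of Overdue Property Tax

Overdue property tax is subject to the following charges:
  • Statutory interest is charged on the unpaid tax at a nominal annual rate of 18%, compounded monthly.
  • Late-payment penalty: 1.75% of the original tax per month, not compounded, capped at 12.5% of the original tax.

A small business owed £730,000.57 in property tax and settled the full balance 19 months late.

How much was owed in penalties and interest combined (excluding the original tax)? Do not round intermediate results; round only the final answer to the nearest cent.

£329,924.30

Penalty (uncapped): 19 × 1.75% × £730,000.57 = £242,725.19…; cap = 12.5% × £730,000.57 = £91,250.07… → penalty = £91,250.07…
Interest (18%/yr ÷ 12 = 1.5%/month): £730,000.57 × ((1 + 0.015)^19 − 1) = £238,674.2305…
Penalties + interest = £91,250.0713… + £238,674.2305… = £329,924.30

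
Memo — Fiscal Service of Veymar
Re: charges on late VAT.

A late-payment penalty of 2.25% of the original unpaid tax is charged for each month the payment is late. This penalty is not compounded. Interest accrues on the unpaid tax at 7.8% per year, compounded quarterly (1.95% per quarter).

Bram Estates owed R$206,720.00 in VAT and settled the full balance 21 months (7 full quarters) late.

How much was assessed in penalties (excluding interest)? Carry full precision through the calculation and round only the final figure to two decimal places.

Late-payment penalty: 21 × 2.25% × R$206,720.00 = R$97,675.20

R$97,675.20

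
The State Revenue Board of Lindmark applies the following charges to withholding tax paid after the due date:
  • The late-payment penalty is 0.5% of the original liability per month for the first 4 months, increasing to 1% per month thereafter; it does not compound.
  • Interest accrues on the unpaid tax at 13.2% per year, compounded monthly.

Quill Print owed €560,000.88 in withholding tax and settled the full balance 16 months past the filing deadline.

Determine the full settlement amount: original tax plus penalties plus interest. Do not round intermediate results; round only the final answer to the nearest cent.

Penalty, months 1–4: 4 × 0.5% × €560,000.88 = €11,200.02…
Penalty, months 5–16: 12 × 1% × €560,000.88 = €67,200.11…
Interest (13.2%/yr ÷ 12 = 1.1%/month): €560,000.88 × ((1 + 0.011)^16 − 1) = €107,124.0941…
Total = €560,000.88 + €78,400.1232 + €107,124.0941… = €745,525.10

€745,525.10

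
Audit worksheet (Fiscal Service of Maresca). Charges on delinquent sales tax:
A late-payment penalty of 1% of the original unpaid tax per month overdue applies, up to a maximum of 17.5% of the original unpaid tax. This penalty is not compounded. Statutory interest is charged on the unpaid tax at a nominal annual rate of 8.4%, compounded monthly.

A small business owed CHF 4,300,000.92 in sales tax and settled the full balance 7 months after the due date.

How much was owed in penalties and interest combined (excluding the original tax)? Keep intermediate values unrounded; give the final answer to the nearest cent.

CHF 516,176.79

Penalty: 7 × 1% × CHF 4,300,000.92 = CHF 301,000.06… (below the 17.5% cap of CHF 752,500.16…)
Interest (8.4%/yr ÷ 12 = 0.7%/month): CHF 4,300,000.92 × ((1 + 0.007)^7 − 1) = CHF 215,176.7304…
Penalties + interest = CHF 301,000.0644 + CHF 215,176.7304… = CHF 516,176.79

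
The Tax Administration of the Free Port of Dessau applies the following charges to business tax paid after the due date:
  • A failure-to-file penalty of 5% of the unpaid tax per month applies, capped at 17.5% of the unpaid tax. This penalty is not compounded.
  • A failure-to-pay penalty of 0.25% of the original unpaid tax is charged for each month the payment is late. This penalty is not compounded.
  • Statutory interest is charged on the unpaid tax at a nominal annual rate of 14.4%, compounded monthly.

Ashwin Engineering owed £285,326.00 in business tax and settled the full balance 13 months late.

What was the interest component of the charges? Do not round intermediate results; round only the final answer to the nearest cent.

£47,860.97

Interest (14.4%/yr ÷ 12 = 1.2%/month): £285,326.00 × ((1 + 0.012)^13 − 1) = £47,860.9712…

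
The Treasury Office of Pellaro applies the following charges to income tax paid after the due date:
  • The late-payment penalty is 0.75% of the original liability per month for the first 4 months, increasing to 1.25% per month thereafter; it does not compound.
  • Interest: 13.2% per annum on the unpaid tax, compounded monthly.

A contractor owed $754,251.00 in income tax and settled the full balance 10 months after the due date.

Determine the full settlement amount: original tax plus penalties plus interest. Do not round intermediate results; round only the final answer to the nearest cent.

$920,644.68

Penalty, months 1–4: 4 × 0.75% × $754,251.00 = $22,627.53
Penalty, months 5–10: 6 × 1.25% × $754,251.00 = $56,568.83…
Interest (13.2%/yr ÷ 12 = 1.1%/month): $754,251.00 × ((1 + 0.011)^10 − 1) = $87,197.3256…
Total = $754,251.00 + $79,196.3550 + $87,197.3256… = $920,644.68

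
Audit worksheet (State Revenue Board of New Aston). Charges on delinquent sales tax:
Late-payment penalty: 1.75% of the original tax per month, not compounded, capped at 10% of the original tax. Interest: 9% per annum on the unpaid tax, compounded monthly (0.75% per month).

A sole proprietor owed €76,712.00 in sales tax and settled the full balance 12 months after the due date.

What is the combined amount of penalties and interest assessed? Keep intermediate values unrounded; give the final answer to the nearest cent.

Penalty (uncapped): 12 × 1.75% × €76,712.00 = €16,109.52; cap = 10% × €76,712.00 = €7,671.20 → penalty = €7,671.20
Interest: €76,712.00 × ((1 + 0.0075)^12 − 1) = €76,712.00 × 0.0938069… = €7,196.1147…
Penalties + interest = €7,671.2000 + €7,196.1147… = €14,867.31

€14,867.31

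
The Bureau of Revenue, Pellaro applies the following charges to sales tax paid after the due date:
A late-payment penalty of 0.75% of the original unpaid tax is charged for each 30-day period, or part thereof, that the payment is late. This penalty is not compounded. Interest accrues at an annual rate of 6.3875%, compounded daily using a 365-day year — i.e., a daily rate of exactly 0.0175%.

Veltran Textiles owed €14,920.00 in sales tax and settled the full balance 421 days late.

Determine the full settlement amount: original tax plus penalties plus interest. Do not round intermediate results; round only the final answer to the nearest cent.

€17,739.13

Penalty periods: ⌈421/30⌉ = 15; penalty = 15 × 0.75% × €14,920.00 = €1,678.50
Interest: €14,920.00 × ((1 + 0.000175)^421 − 1) = €14,920.00 × 0.07644996… = €1,140.6334…
Total = €14,920.00 + €1,678.5000 + €1,140.6334… = €17,739.13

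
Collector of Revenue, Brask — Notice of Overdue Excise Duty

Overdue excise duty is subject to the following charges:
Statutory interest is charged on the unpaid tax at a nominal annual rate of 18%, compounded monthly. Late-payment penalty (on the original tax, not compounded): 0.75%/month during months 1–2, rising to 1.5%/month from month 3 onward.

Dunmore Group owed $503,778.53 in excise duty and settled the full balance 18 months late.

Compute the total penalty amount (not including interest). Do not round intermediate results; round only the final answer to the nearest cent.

$128,463.53

Penalty, months 1–2: 2 × 0.75% × $503,778.53 = $7,556.68…
Penalty, months 3–18: 16 × 1.5% × $503,778.53 = $120,906.85…
Total penalty = $7,556.68… + $120,906.85… = $128,463.53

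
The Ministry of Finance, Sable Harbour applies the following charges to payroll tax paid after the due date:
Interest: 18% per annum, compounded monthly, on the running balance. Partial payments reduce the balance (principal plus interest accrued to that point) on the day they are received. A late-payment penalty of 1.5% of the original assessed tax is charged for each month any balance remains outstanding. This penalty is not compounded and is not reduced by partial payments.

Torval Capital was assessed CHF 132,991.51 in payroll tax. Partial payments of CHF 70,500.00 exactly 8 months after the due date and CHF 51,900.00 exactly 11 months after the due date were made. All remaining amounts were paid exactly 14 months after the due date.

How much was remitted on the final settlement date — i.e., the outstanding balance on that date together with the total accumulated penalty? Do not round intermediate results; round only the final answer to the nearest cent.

Monthly rate = 18% ÷ 12 = 1.5%
Balance at month 8: CHF 132,991.5100 × (1 + 0.015)^8 = CHF 149,813.9501…
After CHF 70,500.00 payment: CHF 149,813.9501… − CHF 70,500.00 = CHF 79,313.9501…
Balance at month 11: CHF 79,313.9501… × (1 + 0.015)^3 = CHF 82,936.8825…
After CHF 51,900.00 payment: CHF 82,936.8825… − CHF 51,900.00 = CHF 31,036.8825…
Balance at month 14: CHF 31,036.8825… × (1 + 0.015)^3 = CHF 32,454.5968…
Penalty: 14 × 1.5% × CHF 132,991.51 = CHF 27,928.22…
Final settlement = outstanding balance + penalty = CHF 32,454.5968… + CHF 27,928.22… = CHF 60,382.81

CHF 60,382.81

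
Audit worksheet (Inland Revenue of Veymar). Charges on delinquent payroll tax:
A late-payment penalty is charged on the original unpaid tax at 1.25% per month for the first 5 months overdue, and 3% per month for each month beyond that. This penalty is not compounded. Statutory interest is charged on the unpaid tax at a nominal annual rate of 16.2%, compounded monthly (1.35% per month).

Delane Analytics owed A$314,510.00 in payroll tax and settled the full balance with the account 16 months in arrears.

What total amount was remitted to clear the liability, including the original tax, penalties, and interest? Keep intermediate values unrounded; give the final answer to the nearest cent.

Penalty, months 1–5: 5 × 1.25% × A$314,510.00 = A$19,656.88…
Penalty, months 6–16: 11 × 3% × A$314,510.00 = A$103,788.30
Interest: A$314,510.00 × ((1 + 0.0135)^16 − 1) = A$314,510.00 × 0.2393103… = A$75,265.4728…
Total = A$314,510.00 + A$123,445.1750 + A$75,265.4728… = A$513,220.65

A$513,220.65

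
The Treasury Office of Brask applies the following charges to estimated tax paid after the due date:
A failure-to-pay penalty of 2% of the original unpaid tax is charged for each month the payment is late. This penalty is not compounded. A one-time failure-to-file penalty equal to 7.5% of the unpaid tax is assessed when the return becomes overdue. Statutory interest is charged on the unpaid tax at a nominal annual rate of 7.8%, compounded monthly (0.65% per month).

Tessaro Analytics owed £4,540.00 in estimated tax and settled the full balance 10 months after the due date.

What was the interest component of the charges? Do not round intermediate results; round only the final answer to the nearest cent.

£303.88

Interest: £4,540.00 × ((1 + 0.0065)^10 − 1) = £4,540.00 × 0.0669346… = £303.8830…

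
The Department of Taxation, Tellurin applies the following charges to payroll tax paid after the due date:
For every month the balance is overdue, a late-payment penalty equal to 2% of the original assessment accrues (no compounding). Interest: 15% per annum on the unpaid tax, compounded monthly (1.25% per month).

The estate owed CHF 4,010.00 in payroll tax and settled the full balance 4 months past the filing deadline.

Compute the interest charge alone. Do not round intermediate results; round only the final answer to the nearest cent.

CHF 204.29

Interest: CHF 4,010.00 × ((1 + 0.0125)^4 − 1) = CHF 4,010.00 × 0.0509453… = CHF 204.2908…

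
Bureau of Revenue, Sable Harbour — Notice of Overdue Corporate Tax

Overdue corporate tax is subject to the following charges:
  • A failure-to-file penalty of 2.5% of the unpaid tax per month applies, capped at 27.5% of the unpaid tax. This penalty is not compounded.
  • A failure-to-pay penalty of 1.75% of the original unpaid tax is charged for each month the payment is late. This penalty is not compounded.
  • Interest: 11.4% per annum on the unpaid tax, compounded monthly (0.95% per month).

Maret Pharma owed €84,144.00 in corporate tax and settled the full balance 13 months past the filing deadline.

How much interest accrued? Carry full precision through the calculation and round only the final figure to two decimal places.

Interest: €84,144.00 × ((1 + 0.0095)^13 − 1) = €84,144.00 × 0.1307906… = €11,005.2471…

€11,005.25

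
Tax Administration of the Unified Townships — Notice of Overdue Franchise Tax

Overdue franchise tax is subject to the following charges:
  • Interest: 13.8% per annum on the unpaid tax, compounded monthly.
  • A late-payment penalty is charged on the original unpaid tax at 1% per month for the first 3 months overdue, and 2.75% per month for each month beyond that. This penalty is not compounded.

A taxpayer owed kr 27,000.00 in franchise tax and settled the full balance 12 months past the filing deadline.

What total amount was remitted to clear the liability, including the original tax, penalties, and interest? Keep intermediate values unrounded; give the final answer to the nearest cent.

kr 38,463.44

Penalty, months 1–3: 3 × 1% × kr 27,000.00 = kr 810.00
Penalty, months 4–12: 9 × 2.75% × kr 27,000.00 = kr 6,682.50
Interest (13.8%/yr ÷ 12 = 1.15%/month): kr 27,000.00 × ((1 + 0.0115)^12 − 1) = kr 3,970.9416…
Total = kr 27,000.00 + kr 7,492.5000 + kr 3,970.9416… = kr 38,463.44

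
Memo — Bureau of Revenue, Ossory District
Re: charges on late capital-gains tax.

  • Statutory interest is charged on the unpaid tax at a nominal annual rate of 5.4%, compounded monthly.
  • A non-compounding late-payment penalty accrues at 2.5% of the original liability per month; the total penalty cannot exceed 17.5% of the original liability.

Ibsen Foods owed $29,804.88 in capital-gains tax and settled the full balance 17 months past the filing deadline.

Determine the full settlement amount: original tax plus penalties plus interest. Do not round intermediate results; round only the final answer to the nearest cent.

$37,384.77

Penalty (uncapped): 17 × 2.5% × $29,804.88 = $12,667.07…; cap = 17.5% × $29,804.88 = $5,215.85… → penalty = $5,215.85…
Interest (5.4%/yr ÷ 12 = 0.45%/month): $29,804.88 × ((1 + 0.0045)^17 − 1) = $2,364.0323…
Total = $29,804.88 + $5,215.8540 + $2,364.0323… = $37,384.77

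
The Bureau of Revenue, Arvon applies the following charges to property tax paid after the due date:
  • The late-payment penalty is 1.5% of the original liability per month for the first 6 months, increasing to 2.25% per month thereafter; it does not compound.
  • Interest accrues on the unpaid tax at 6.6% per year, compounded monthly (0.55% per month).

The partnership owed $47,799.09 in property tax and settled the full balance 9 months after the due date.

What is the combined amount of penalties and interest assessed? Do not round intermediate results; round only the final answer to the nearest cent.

Penalty, months 1–6: 6 × 1.5% × $47,799.09 = $4,301.92…
Penalty, months 7–9: 3 × 2.25% × $47,799.09 = $3,226.44…
Interest: $47,799.09 × ((1 + 0.0055)^9 − 1) = $47,799.09 × 0.0506031… = $2,418.7817…
Penalties + interest = $7,528.3567… + $2,418.7817… = $9,947.14

$9,947.14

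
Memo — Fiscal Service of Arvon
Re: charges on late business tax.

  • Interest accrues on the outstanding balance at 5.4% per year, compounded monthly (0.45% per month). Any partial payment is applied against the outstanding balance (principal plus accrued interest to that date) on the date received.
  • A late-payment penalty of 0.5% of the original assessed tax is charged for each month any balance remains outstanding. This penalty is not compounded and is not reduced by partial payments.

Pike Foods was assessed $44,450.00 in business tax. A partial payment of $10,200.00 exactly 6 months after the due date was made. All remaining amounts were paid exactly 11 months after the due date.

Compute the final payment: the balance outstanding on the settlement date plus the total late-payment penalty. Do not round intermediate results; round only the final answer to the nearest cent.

$38,713.63

Balance at month 6: $44,450.0000 × (1 + 0.0045)^6 = $45,663.7330…
After $10,200.00 payment: $45,663.7330… − $10,200.00 = $35,463.7330…
Balance at month 11: $35,463.7330… × (1 + 0.0045)^5 = $36,268.8808…
Penalty: 11 × 0.5% × $44,450.00 = $2,444.75
Final settlement = outstanding balance + penalty = $36,268.8808… + $2,444.75 = $38,713.63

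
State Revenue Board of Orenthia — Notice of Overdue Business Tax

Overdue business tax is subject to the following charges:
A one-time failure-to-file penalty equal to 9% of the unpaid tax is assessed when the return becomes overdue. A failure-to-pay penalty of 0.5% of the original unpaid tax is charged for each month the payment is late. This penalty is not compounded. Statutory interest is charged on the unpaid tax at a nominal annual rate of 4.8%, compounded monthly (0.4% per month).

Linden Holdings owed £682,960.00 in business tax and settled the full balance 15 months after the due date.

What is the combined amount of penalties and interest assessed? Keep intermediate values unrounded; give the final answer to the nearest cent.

Failure-to-file penalty: 9% × £682,960.00 = £61,466.40
Failure-to-pay penalty: 15 × 0.5% × £682,960.00 = £51,222.00
Interest: £682,960.00 × ((1 + 0.004)^15 − 1) = £682,960.00 × 0.0617095… = £42,145.1014…
Penalties + interest = £112,688.4000 + £42,145.1014… = £154,833.50

£154,833.50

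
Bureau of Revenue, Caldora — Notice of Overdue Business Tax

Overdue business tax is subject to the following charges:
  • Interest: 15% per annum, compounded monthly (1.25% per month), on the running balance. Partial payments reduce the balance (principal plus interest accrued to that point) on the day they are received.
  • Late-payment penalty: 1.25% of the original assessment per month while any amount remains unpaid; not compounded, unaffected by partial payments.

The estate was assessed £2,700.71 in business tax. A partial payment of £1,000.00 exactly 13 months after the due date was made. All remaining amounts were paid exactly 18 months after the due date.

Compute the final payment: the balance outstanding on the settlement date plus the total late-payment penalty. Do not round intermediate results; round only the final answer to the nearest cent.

£2,921.02

Balance at month 13: £2,700.7100 × (1 + 0.0125)^13 = £3,174.0471…
After £1,000.00 payment: £3,174.0471… − £1,000.00 = £2,174.0471…
Balance at month 18: £2,174.0471… × (1 + 0.0125)^5 = £2,313.3647…
Penalty: 18 × 1.25% × £2,700.71 = £607.66…
Final settlement = outstanding balance + penalty = £2,313.3647… + £607.66… = £2,921.02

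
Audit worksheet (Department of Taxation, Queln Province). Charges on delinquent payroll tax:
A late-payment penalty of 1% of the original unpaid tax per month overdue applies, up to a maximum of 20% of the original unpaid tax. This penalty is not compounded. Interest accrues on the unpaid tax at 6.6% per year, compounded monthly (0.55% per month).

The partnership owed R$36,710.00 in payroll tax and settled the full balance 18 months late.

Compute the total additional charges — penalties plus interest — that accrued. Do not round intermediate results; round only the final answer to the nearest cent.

Penalty: 18 × 1% × R$36,710.00 = R$6,607.80 (below the 20% cap of R$7,342.00)
Interest: R$36,710.00 × ((1 + 0.0055)^18 − 1) = R$36,710.00 × 0.1037669… = R$3,809.2813…
Penalties + interest = R$6,607.8000 + R$3,809.2813… = R$10,417.08

R$10,417.08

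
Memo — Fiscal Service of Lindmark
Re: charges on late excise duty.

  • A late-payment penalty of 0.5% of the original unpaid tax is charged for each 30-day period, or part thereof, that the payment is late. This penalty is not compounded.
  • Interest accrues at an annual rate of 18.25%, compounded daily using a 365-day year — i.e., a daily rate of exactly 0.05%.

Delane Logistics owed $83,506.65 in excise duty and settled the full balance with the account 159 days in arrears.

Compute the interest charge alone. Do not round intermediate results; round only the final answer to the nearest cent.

Interest: $83,506.65 × ((1 + 0.0005)^159 − 1) = $83,506.65 × 0.08272405… = $6,908.0081…

$6,908.01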